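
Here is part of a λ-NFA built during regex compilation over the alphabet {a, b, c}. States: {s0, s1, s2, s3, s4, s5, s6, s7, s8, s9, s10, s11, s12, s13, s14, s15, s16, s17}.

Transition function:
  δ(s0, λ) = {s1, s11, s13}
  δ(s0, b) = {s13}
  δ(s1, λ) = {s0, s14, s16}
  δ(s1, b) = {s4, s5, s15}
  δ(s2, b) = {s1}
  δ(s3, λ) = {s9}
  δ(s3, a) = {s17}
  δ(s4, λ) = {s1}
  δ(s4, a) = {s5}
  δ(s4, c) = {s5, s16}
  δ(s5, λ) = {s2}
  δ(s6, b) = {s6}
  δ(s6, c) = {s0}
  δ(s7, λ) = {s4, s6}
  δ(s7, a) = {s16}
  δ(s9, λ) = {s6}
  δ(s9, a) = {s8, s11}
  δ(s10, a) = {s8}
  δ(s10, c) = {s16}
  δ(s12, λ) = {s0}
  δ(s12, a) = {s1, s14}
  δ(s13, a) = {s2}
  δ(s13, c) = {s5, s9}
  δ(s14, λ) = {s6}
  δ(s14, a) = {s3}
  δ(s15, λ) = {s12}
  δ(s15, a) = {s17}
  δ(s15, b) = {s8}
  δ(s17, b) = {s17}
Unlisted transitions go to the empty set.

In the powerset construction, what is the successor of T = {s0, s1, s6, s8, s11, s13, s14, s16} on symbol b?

{s0, s1, s2, s4, s5, s6, s11, s12, s13, s14, s15, s16}

s0 on b → {s13}.
s1 on b → {s4, s5, s15}.
s6 on b → {s6}.
No b-transition from s8, s11, s13, s14, s16.
Union after reading b: {s4, s5, s6, s13, s15}.
Now take the λ-closure:
From s4 via λ: add s1.
From s5 via λ: add s2.
From s15 via λ: add s12.
From s1 via λ: add s0, s14, s16.
From s0 via λ: add s11.
No new states can be added; the closed set is {s0, s1, s2, s4, s5, s6, s11, s12, s13, s14, s15, s16}.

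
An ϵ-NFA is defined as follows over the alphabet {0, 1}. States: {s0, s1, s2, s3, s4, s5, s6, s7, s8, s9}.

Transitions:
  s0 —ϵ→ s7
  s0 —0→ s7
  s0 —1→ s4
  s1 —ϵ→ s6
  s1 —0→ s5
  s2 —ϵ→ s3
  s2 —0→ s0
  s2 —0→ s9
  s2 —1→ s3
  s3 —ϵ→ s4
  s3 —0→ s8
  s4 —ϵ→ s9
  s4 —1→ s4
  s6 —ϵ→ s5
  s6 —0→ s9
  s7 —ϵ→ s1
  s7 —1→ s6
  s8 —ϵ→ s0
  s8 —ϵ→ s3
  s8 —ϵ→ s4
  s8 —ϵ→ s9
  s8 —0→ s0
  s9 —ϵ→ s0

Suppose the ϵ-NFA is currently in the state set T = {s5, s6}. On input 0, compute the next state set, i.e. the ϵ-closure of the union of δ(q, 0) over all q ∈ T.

s6 on 0 → {s9}.
No 0-transition from s5.
Union after reading 0: {s9}.
Now take the ϵ-closure:
From s9 via ϵ: add s0.
From s0 via ϵ: add s7.
From s7 via ϵ: add s1.
From s1 via ϵ: add s6.
From s6 via ϵ: add s5.
No new states can be added; the closed set is {s0, s1, s5, s6, s7, s9}.

{s0, s1, s5, s6, s7, s9}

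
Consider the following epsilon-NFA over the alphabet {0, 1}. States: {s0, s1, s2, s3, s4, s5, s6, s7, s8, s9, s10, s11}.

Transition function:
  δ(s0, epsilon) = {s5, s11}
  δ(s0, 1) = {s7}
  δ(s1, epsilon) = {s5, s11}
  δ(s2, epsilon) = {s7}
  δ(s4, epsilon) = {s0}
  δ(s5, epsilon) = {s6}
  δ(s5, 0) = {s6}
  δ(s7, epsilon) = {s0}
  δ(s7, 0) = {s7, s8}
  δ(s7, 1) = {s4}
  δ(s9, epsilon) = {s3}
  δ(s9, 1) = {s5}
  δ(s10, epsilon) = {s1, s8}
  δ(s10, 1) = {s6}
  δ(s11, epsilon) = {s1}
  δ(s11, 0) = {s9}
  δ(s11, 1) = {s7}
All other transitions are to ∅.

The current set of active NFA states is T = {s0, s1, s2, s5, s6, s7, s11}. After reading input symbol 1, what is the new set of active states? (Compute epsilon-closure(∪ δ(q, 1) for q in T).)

s0 on 1 → {s7}.
s7 on 1 → {s4}.
s11 on 1 → {s7}.
No 1-transition from s1, s2, s5, s6.
Union after reading 1: {s4, s7}.
Now take the epsilon-closure:
From s4 via epsilon: add s0.
From s0 via epsilon: add s5, s11.
From s5 via epsilon: add s6.
From s11 via epsilon: add s1.
No new states can be added; the closed set is {s0, s1, s4, s5, s6, s7, s11}.

{s0, s1, s4, s5, s6, s7, s11}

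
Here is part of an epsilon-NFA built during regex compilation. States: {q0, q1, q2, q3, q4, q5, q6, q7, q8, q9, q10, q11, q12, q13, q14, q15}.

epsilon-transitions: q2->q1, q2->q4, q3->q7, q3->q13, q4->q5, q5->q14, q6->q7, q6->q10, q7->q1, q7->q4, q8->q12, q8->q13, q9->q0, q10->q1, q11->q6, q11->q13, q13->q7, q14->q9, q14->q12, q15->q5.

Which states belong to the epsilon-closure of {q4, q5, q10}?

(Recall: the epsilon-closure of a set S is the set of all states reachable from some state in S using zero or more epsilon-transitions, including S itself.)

Start with {q4, q5, q10}.
From q5 via epsilon: add q14.
From q10 via epsilon: add q1.
From q14 via epsilon: add q9, q12.
From q9 via epsilon: add q0.
No new states can be added; the closed set is {q0, q1, q4, q5, q9, q10, q12, q14}.

{q0, q1, q4, q5, q9, q10, q12, q14}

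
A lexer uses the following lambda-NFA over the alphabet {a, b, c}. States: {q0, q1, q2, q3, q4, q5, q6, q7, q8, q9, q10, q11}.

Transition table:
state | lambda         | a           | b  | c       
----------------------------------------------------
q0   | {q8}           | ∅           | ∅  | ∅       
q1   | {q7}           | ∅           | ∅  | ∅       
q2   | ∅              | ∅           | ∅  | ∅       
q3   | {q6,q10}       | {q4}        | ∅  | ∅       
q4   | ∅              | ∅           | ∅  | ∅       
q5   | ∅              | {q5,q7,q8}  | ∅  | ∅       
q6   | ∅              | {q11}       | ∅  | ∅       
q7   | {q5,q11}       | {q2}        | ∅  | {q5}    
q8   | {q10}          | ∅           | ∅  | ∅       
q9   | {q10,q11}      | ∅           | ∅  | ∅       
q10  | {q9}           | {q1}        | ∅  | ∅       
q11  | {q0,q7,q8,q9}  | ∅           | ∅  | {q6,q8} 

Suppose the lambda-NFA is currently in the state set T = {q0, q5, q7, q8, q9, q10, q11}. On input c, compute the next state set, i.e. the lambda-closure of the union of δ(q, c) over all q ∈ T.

q7 on c → {q5}.
q11 on c → {q6, q8}.
No c-transition from q0, q5, q8, q9, q10.
Union after reading c: {q5, q6, q8}.
Now take the lambda-closure:
From q8 via lambda: add q10.
From q10 via lambda: add q9.
From q9 via lambda: add q11.
From q11 via lambda: add q0, q7.
No new states can be added; the closed set is {q0, q5, q6, q7, q8, q9, q10, q11}.

{q0, q5, q6, q7, q8, q9, q10, q11}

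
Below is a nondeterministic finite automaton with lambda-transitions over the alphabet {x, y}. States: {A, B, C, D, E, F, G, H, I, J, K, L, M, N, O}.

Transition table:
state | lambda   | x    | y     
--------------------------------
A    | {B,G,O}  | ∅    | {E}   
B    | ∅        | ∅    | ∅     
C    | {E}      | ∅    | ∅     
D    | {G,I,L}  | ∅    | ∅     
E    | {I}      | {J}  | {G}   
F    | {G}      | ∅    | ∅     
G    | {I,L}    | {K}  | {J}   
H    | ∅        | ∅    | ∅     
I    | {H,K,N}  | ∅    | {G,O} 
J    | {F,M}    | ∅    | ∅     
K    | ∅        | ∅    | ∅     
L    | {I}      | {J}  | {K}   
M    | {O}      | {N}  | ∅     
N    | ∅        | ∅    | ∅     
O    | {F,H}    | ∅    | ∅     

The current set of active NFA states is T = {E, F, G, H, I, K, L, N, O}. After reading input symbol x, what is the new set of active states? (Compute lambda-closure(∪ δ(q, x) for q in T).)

{F, G, H, I, J, K, L, M, N, O}

E on x → {J}.
G on x → {K}.
L on x → {J}.
No x-transition from F, H, I, K, N, O.
Union after reading x: {J, K}.
Now take the lambda-closure:
From J via lambda: add F, M.
From F via lambda: add G.
From M via lambda: add O.
From G via lambda: add I, L.
From O via lambda: add H.
From I via lambda: add N.
No new states can be added; the closed set is {F, G, H, I, J, K, L, M, N, O}.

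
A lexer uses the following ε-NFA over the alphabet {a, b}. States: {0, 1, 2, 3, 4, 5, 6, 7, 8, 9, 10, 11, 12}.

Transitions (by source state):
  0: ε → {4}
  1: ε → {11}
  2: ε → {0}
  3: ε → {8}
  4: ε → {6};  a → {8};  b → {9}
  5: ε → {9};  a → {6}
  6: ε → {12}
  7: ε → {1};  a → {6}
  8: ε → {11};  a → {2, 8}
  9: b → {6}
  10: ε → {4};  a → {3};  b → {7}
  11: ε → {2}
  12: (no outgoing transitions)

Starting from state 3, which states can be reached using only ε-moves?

Start with {3}.
From 3 via ε: add 8.
From 8 via ε: add 11.
From 11 via ε: add 2.
From 2 via ε: add 0.
From 0 via ε: add 4.
From 4 via ε: add 6.
From 6 via ε: add 12.
No new states can be added; the closed set is {0, 2, 3, 4, 6, 8, 11, 12}.

{0, 2, 3, 4, 6, 8, 11, 12}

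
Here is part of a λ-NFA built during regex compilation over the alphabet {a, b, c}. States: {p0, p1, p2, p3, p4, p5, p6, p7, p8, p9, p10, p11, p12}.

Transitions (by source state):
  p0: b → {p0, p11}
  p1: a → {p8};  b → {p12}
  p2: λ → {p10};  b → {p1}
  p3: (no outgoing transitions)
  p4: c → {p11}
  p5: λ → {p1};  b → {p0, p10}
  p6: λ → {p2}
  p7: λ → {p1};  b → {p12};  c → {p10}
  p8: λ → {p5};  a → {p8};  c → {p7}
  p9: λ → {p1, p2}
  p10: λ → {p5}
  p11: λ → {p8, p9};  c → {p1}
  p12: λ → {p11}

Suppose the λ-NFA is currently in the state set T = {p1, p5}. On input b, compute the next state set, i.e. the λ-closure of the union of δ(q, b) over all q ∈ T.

{p0, p1, p2, p5, p8, p9, p10, p11, p12}

p1 on b → {p12}.
p5 on b → {p0, p10}.
Union after reading b: {p0, p10, p12}.
Now take the λ-closure:
From p10 via λ: add p5.
From p12 via λ: add p11.
From p5 via λ: add p1.
From p11 via λ: add p8, p9.
From p9 via λ: add p2.
No new states can be added; the closed set is {p0, p1, p2, p5, p8, p9, p10, p11, p12}.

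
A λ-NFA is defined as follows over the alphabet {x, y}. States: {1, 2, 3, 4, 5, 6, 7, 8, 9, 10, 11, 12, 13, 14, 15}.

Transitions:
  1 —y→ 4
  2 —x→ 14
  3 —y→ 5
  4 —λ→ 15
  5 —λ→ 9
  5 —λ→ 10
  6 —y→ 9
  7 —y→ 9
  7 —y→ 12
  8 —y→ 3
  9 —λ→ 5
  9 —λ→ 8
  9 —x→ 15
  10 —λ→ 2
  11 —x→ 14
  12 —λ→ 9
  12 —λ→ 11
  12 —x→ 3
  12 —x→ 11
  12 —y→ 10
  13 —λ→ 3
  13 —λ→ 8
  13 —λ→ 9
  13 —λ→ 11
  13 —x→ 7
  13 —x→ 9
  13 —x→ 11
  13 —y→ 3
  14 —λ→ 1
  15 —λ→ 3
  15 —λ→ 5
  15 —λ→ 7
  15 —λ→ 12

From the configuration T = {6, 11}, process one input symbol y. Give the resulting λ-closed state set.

6 on y → {9}.
No y-transition from 11.
Union after reading y: {9}.
Now take the λ-closure:
From 9 via λ: add 5, 8.
From 5 via λ: add 10.
From 10 via λ: add 2.
No new states can be added; the closed set is {2, 5, 8, 9, 10}.

{2, 5, 8, 9, 10}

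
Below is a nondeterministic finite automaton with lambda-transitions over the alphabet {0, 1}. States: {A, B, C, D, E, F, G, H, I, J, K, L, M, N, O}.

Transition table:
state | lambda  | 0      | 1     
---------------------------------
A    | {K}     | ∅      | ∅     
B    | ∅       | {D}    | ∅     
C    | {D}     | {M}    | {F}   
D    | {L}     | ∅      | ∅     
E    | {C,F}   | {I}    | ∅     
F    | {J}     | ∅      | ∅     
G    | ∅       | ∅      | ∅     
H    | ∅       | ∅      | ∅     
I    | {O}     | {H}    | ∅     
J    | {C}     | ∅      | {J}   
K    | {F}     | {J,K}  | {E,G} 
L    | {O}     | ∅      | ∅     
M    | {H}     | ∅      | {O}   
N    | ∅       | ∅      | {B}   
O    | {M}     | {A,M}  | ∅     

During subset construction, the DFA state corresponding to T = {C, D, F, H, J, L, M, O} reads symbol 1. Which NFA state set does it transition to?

C on 1 → {F}.
J on 1 → {J}.
M on 1 → {O}.
No 1-transition from D, F, H, L, O.
Union after reading 1: {F, J, O}.
Now take the lambda-closure:
From J via lambda: add C.
From O via lambda: add M.
From C via lambda: add D.
From M via lambda: add H.
From D via lambda: add L.
No new states can be added; the closed set is {C, D, F, H, J, L, M, O}.

{C, D, F, H, J, L, M, O}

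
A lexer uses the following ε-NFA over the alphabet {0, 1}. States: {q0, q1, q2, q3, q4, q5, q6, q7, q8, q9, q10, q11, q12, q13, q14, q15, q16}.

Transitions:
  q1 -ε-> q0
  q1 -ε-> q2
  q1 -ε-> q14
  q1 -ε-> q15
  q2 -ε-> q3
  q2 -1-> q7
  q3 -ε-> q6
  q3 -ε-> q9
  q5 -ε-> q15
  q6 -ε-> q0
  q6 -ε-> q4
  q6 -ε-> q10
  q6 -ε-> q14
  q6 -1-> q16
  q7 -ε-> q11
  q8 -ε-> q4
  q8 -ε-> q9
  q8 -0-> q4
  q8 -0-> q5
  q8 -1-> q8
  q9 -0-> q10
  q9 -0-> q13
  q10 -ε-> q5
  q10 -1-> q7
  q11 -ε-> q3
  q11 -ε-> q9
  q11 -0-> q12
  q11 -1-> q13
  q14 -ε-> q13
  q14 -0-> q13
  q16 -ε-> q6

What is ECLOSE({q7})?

{q0, q3, q4, q5, q6, q7, q9, q10, q11, q13, q14, q15}

Start with {q7}.
From q7 via ε: add q11.
From q11 via ε: add q3, q9.
From q3 via ε: add q6.
From q6 via ε: add q0, q4, q10, q14.
From q10 via ε: add q5.
From q14 via ε: add q13.
From q5 via ε: add q15.
No new states can be added; the closed set is {q0, q3, q4, q5, q6, q7, q9, q10, q11, q13, q14, q15}.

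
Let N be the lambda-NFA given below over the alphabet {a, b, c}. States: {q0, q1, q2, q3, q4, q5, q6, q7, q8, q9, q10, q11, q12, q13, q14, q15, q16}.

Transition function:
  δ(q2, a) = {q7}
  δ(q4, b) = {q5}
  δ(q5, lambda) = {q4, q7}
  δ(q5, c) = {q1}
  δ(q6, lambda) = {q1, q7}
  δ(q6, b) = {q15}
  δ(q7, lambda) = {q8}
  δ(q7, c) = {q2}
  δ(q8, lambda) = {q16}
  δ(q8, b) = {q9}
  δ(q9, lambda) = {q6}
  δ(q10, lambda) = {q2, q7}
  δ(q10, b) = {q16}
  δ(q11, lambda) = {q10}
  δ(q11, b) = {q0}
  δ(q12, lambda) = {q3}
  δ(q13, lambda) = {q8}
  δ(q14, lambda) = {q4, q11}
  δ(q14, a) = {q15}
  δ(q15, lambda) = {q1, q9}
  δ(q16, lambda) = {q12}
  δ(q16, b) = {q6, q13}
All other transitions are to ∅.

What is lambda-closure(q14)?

Start with {q14}.
From q14 via lambda: add q4, q11.
From q11 via lambda: add q10.
From q10 via lambda: add q2, q7.
From q7 via lambda: add q8.
From q8 via lambda: add q16.
From q16 via lambda: add q12.
From q12 via lambda: add q3.
No new states can be added; the closed set is {q2, q3, q4, q7, q8, q10, q11, q12, q14, q16}.

{q2, q3, q4, q7, q8, q10, q11, q12, q14, q16}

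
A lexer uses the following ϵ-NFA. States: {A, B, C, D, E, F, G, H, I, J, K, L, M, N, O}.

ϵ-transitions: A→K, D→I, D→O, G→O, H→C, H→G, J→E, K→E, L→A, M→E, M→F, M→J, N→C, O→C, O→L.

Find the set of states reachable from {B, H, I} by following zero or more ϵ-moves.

{A, B, C, E, G, H, I, K, L, O}

Start with {B, H, I}.
From H via ϵ: add C, G.
From G via ϵ: add O.
From O via ϵ: add L.
From L via ϵ: add A.
From A via ϵ: add K.
From K via ϵ: add E.
No new states can be added; the closed set is {A, B, C, E, G, H, I, K, L, O}.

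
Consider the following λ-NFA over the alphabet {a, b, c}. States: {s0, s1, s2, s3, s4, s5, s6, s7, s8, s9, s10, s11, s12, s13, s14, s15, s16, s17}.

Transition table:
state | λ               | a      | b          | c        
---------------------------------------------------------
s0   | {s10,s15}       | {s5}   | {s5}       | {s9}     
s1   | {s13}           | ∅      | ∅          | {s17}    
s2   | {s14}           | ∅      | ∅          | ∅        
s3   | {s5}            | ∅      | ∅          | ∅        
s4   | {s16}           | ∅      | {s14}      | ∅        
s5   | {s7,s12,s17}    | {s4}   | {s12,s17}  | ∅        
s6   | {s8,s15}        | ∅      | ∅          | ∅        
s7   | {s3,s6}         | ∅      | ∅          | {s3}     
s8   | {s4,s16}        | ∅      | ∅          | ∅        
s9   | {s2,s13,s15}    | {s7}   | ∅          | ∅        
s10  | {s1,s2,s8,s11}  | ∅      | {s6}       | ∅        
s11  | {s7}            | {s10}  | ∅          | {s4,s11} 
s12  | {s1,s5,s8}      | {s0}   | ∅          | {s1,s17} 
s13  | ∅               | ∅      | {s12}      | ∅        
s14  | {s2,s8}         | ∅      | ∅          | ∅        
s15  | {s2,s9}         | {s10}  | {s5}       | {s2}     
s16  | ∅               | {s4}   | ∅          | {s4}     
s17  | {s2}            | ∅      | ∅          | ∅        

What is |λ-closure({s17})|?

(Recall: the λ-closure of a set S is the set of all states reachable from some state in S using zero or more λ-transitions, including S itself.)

Start with {s17}.
From s17 via λ: add s2.
From s2 via λ: add s14.
From s14 via λ: add s8.
From s8 via λ: add s4, s16.
λ-closure = {s2, s4, s8, s14, s16, s17}, which has 6 states.

6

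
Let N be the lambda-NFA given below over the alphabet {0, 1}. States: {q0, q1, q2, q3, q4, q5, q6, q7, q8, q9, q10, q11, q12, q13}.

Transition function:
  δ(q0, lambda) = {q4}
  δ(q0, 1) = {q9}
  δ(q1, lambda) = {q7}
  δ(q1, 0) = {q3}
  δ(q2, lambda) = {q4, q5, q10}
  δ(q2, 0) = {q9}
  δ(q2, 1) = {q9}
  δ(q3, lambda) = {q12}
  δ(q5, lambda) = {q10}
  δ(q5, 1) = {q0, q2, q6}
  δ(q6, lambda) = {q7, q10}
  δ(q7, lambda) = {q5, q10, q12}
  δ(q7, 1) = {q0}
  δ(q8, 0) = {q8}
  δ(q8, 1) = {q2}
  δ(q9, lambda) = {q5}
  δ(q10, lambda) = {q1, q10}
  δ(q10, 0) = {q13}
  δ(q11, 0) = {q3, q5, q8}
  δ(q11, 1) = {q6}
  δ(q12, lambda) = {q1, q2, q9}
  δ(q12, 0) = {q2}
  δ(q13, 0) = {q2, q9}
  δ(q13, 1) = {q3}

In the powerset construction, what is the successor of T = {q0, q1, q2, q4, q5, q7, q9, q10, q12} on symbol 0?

q1 on 0 → {q3}.
q2 on 0 → {q9}.
q10 on 0 → {q13}.
q12 on 0 → {q2}.
No 0-transition from q0, q4, q5, q7, q9.
Union after reading 0: {q2, q3, q9, q13}.
Now take the lambda-closure:
From q2 via lambda: add q4, q5, q10.
From q3 via lambda: add q12.
From q10 via lambda: add q1.
From q1 via lambda: add q7.
No new states can be added; the closed set is {q1, q2, q3, q4, q5, q7, q9, q10, q12, q13}.

{q1, q2, q3, q4, q5, q7, q9, q10, q12, q13}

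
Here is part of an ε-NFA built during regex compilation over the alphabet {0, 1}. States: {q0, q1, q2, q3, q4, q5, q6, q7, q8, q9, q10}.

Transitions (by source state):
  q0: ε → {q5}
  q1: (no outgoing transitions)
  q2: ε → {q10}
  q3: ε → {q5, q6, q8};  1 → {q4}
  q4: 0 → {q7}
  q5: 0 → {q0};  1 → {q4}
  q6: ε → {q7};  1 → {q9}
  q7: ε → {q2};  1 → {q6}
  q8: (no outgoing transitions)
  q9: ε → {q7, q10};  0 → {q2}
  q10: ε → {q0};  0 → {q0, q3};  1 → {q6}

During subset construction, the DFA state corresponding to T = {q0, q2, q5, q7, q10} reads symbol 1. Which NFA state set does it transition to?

{q0, q2, q4, q5, q6, q7, q10}

q5 on 1 → {q4}.
q7 on 1 → {q6}.
q10 on 1 → {q6}.
No 1-transition from q0, q2.
Union after reading 1: {q4, q6}.
Now take the ε-closure:
From q6 via ε: add q7.
From q7 via ε: add q2.
From q2 via ε: add q10.
From q10 via ε: add q0.
From q0 via ε: add q5.
No new states can be added; the closed set is {q0, q2, q4, q5, q6, q7, q10}.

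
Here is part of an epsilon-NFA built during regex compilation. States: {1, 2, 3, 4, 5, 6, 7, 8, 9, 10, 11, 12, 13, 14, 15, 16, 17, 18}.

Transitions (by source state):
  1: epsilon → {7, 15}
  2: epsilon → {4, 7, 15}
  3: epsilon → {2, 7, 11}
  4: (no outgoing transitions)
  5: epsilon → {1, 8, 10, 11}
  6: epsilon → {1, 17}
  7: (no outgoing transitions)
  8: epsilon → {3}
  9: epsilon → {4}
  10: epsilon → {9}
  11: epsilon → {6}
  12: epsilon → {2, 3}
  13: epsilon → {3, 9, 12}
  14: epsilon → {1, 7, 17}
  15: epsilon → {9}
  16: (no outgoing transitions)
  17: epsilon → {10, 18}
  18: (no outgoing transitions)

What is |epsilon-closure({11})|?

Start with {11}.
From 11 via epsilon: add 6.
From 6 via epsilon: add 1, 17.
From 1 via epsilon: add 7, 15.
From 17 via epsilon: add 10, 18.
From 10 via epsilon: add 9.
From 9 via epsilon: add 4.
epsilon-closure = {1, 4, 6, 7, 9, 10, 11, 15, 17, 18}, which has 10 states.

10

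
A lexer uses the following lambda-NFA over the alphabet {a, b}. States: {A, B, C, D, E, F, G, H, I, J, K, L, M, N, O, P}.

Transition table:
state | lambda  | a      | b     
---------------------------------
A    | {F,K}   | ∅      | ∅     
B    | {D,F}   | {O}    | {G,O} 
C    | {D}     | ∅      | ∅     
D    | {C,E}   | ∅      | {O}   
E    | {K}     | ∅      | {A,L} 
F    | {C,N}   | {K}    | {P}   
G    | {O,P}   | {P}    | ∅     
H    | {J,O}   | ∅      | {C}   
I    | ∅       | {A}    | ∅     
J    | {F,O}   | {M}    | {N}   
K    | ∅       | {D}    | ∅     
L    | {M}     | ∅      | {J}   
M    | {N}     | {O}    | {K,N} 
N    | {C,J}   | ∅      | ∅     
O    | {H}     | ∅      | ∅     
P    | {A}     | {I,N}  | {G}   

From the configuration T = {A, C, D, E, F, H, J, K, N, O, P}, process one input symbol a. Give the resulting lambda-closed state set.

F on a → {K}.
J on a → {M}.
K on a → {D}.
P on a → {I, N}.
No a-transition from A, C, D, E, H, N, O.
Union after reading a: {D, I, K, M, N}.
Now take the lambda-closure:
From D via lambda: add C, E.
From N via lambda: add J.
From J via lambda: add F, O.
From O via lambda: add H.
No new states can be added; the closed set is {C, D, E, F, H, I, J, K, M, N, O}.

{C, D, E, F, H, I, J, K, M, N, O}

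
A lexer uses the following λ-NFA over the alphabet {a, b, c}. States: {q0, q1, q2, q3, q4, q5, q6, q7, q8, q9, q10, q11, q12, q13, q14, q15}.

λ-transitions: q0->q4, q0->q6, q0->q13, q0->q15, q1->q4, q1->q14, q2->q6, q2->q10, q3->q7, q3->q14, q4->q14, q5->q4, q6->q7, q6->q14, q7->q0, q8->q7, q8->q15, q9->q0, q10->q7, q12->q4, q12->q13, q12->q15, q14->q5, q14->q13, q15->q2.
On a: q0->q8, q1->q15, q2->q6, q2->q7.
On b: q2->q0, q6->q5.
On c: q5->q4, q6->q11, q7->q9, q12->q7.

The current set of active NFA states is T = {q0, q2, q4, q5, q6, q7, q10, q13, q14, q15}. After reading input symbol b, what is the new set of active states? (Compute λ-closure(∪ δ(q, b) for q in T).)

{q0, q2, q4, q5, q6, q7, q10, q13, q14, q15}

q2 on b → {q0}.
q6 on b → {q5}.
No b-transition from q0, q4, q5, q7, q10, q13, q14, q15.
Union after reading b: {q0, q5}.
Now take the λ-closure:
From q0 via λ: add q4, q6, q13, q15.
From q4 via λ: add q14.
From q6 via λ: add q7.
From q15 via λ: add q2.
From q2 via λ: add q10.
No new states can be added; the closed set is {q0, q2, q4, q5, q6, q7, q10, q13, q14, q15}.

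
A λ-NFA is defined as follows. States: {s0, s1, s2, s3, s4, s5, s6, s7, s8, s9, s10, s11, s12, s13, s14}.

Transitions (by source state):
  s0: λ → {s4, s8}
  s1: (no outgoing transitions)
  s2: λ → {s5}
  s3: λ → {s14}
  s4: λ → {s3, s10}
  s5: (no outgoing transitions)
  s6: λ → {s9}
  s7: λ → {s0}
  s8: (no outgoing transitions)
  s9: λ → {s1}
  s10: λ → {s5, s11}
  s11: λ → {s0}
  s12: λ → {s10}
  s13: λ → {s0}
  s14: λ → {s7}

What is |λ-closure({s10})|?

Start with {s10}.
From s10 via λ: add s5, s11.
From s11 via λ: add s0.
From s0 via λ: add s4, s8.
From s4 via λ: add s3.
From s3 via λ: add s14.
From s14 via λ: add s7.
λ-closure = {s0, s3, s4, s5, s7, s8, s10, s11, s14}, which has 9 states.

9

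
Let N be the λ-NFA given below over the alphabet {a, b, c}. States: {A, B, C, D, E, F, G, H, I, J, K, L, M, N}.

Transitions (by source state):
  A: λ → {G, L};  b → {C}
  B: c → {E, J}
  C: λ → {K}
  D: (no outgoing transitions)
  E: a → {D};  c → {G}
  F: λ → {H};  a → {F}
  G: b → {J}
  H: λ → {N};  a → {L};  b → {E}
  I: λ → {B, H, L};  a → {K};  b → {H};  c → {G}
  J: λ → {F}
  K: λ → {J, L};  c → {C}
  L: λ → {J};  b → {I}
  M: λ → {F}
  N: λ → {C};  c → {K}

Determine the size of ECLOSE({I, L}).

9

Start with {I, L}.
From I via λ: add B, H.
From L via λ: add J.
From H via λ: add N.
From J via λ: add F.
From N via λ: add C.
From C via λ: add K.
λ-closure = {B, C, F, H, I, J, K, L, N}, which has 9 states.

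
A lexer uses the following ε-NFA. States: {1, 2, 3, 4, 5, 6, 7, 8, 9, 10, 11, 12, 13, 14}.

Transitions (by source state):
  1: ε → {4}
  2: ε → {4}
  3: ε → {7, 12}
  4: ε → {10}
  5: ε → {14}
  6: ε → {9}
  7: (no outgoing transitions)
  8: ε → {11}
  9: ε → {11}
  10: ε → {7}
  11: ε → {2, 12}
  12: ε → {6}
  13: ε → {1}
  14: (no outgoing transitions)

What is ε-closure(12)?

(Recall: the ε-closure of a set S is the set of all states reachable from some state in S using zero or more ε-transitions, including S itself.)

{2, 4, 6, 7, 9, 10, 11, 12}

Start with {12}.
From 12 via ε: add 6.
From 6 via ε: add 9.
From 9 via ε: add 11.
From 11 via ε: add 2.
From 2 via ε: add 4.
From 4 via ε: add 10.
From 10 via ε: add 7.
No new states can be added; the closed set is {2, 4, 6, 7, 9, 10, 11, 12}.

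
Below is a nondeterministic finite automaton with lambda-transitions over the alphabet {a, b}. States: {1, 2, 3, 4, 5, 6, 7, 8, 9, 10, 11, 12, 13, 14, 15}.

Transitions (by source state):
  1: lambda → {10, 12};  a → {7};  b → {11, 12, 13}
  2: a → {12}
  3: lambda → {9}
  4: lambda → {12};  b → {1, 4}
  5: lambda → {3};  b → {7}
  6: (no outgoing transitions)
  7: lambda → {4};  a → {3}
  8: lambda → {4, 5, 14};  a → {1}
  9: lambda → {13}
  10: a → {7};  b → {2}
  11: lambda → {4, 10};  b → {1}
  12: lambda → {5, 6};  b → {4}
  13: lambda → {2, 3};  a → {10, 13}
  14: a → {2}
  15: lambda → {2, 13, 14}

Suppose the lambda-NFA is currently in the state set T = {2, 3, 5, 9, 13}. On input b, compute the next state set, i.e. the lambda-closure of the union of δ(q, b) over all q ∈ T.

{2, 3, 4, 5, 6, 7, 9, 12, 13}

5 on b → {7}.
No b-transition from 2, 3, 9, 13.
Union after reading b: {7}.
Now take the lambda-closure:
From 7 via lambda: add 4.
From 4 via lambda: add 12.
From 12 via lambda: add 5, 6.
From 5 via lambda: add 3.
From 3 via lambda: add 9.
From 9 via lambda: add 13.
From 13 via lambda: add 2.
No new states can be added; the closed set is {2, 3, 4, 5, 6, 7, 9, 12, 13}.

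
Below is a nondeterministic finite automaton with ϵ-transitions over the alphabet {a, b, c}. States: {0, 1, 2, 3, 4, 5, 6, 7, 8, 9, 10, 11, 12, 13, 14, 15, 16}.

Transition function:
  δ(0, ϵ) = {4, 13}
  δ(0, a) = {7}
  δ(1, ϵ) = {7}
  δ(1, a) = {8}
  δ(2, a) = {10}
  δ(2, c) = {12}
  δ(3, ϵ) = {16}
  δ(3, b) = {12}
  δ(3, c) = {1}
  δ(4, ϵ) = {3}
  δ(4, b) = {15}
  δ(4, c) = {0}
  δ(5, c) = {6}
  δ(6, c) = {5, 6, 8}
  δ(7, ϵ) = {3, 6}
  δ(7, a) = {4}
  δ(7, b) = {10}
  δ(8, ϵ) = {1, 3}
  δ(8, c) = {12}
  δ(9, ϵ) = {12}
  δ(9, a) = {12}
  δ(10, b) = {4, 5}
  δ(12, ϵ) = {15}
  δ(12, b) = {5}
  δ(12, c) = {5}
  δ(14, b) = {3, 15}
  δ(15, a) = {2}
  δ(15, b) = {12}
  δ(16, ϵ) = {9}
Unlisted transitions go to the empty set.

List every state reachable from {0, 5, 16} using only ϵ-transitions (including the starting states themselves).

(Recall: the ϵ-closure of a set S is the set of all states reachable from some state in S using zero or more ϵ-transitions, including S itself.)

{0, 3, 4, 5, 9, 12, 13, 15, 16}

Start with {0, 5, 16}.
From 0 via ϵ: add 4, 13.
From 16 via ϵ: add 9.
From 4 via ϵ: add 3.
From 9 via ϵ: add 12.
From 12 via ϵ: add 15.
No new states can be added; the closed set is {0, 3, 4, 5, 9, 12, 13, 15, 16}.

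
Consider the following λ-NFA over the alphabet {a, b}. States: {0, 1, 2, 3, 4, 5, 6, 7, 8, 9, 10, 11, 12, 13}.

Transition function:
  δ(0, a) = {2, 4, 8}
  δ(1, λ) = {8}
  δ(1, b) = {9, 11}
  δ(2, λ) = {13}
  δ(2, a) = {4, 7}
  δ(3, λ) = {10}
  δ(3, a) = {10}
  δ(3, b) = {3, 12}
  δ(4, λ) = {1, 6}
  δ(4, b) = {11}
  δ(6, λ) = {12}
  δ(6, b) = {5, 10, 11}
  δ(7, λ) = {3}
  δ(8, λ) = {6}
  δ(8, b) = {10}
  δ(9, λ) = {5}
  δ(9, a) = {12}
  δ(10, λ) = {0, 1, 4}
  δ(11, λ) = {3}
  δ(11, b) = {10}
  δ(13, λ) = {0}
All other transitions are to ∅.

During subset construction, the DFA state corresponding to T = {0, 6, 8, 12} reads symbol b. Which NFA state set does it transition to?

{0, 1, 3, 4, 5, 6, 8, 10, 11, 12}

6 on b → {5, 10, 11}.
8 on b → {10}.
No b-transition from 0, 12.
Union after reading b: {5, 10, 11}.
Now take the λ-closure:
From 10 via λ: add 0, 1, 4.
From 11 via λ: add 3.
From 1 via λ: add 8.
From 4 via λ: add 6.
From 6 via λ: add 12.
No new states can be added; the closed set is {0, 1, 3, 4, 5, 6, 8, 10, 11, 12}.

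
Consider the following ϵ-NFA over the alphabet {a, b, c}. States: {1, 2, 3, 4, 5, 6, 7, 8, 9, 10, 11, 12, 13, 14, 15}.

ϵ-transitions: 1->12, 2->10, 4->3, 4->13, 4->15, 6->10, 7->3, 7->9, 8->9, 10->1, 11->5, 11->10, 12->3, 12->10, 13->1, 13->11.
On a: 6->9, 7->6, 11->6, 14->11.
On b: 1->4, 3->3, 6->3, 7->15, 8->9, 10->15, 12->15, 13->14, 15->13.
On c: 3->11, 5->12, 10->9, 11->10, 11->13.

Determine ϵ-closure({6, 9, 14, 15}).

{1, 3, 6, 9, 10, 12, 14, 15}

Start with {6, 9, 14, 15}.
From 6 via ϵ: add 10.
From 10 via ϵ: add 1.
From 1 via ϵ: add 12.
From 12 via ϵ: add 3.
No new states can be added; the closed set is {1, 3, 6, 9, 10, 12, 14, 15}.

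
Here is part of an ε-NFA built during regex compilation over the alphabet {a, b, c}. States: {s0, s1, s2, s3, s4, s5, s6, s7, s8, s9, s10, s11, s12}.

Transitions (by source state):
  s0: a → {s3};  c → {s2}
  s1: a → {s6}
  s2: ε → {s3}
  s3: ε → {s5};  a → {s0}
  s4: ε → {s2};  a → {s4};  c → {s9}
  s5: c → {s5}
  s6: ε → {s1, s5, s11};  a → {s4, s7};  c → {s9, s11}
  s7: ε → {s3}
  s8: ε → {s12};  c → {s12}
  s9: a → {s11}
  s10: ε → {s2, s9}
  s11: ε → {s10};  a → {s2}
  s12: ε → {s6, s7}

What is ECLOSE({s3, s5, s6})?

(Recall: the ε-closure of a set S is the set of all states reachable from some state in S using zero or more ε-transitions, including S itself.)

{s1, s2, s3, s5, s6, s9, s10, s11}

Start with {s3, s5, s6}.
From s6 via ε: add s1, s11.
From s11 via ε: add s10.
From s10 via ε: add s2, s9.
No new states can be added; the closed set is {s1, s2, s3, s5, s6, s9, s10, s11}.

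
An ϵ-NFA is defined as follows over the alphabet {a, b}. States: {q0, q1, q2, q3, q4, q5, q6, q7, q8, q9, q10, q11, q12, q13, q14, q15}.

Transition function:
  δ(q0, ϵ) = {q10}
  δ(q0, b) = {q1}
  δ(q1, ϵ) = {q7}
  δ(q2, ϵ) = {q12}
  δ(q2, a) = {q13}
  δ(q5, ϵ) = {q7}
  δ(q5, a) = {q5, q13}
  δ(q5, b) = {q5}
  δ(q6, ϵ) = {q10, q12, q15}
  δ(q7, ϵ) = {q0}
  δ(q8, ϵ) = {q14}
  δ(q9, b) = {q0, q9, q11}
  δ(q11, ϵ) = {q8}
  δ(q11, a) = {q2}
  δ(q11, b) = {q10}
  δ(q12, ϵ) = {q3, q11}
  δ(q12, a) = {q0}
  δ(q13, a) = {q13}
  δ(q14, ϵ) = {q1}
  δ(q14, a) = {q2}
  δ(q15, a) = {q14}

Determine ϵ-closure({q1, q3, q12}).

Start with {q1, q3, q12}.
From q1 via ϵ: add q7.
From q12 via ϵ: add q11.
From q7 via ϵ: add q0.
From q11 via ϵ: add q8.
From q0 via ϵ: add q10.
From q8 via ϵ: add q14.
No new states can be added; the closed set is {q0, q1, q3, q7, q8, q10, q11, q12, q14}.

{q0, q1, q3, q7, q8, q10, q11, q12, q14}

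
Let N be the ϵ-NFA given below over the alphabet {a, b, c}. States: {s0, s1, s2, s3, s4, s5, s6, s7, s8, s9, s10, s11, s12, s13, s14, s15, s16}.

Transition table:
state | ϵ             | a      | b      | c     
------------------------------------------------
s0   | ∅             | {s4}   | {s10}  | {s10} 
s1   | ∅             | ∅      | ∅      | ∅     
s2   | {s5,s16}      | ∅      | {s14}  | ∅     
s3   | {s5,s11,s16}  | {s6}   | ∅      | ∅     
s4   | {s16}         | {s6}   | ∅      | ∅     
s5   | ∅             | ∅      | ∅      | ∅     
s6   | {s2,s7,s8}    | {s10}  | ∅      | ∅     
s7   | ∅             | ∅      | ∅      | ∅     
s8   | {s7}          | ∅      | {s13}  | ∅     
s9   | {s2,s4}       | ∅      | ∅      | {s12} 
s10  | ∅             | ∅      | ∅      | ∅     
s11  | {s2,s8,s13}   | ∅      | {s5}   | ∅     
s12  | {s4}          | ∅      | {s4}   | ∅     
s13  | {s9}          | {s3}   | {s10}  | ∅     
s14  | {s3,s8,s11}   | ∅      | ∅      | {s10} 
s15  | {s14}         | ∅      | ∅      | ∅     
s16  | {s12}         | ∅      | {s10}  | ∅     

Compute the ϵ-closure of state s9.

Start with {s9}.
From s9 via ϵ: add s2, s4.
From s2 via ϵ: add s5, s16.
From s16 via ϵ: add s12.
No new states can be added; the closed set is {s2, s4, s5, s9, s12, s16}.

{s2, s4, s5, s9, s12, s16}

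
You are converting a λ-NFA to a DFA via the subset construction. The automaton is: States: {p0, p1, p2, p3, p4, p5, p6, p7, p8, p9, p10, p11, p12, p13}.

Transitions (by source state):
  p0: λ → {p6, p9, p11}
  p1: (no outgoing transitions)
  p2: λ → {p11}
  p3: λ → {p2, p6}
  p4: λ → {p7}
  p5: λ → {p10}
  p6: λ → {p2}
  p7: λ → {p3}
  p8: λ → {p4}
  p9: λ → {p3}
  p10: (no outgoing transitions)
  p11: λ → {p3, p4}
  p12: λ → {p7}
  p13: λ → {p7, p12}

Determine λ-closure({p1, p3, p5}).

Start with {p1, p3, p5}.
From p3 via λ: add p2, p6.
From p5 via λ: add p10.
From p2 via λ: add p11.
From p11 via λ: add p4.
From p4 via λ: add p7.
No new states can be added; the closed set is {p1, p2, p3, p4, p5, p6, p7, p10, p11}.

{p1, p2, p3, p4, p5, p6, p7, p10, p11}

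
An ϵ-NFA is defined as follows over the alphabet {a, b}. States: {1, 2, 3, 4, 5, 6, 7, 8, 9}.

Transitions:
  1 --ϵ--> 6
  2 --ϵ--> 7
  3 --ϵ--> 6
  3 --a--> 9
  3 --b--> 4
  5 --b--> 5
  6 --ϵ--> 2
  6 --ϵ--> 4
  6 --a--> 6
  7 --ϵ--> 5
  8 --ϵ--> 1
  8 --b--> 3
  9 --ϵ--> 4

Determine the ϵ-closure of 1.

Start with {1}.
From 1 via ϵ: add 6.
From 6 via ϵ: add 2, 4.
From 2 via ϵ: add 7.
From 7 via ϵ: add 5.
No new states can be added; the closed set is {1, 2, 4, 5, 6, 7}.

{1, 2, 4, 5, 6, 7}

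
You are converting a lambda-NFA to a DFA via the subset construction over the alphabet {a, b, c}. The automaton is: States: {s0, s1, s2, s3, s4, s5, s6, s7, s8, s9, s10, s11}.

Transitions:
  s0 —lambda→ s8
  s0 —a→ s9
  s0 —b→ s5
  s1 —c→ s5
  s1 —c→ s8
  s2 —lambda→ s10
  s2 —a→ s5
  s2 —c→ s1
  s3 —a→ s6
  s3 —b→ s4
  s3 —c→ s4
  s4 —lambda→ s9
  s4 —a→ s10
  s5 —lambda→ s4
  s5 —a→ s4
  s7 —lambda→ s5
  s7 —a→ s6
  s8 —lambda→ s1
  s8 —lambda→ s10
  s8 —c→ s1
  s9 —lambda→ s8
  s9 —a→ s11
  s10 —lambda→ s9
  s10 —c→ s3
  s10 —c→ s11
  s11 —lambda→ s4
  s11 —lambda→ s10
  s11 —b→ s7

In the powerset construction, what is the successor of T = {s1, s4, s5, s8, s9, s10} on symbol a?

s4 on a → {s10}.
s5 on a → {s4}.
s9 on a → {s11}.
No a-transition from s1, s8, s10.
Union after reading a: {s4, s10, s11}.
Now take the lambda-closure:
From s4 via lambda: add s9.
From s9 via lambda: add s8.
From s8 via lambda: add s1.
No new states can be added; the closed set is {s1, s4, s8, s9, s10, s11}.

{s1, s4, s8, s9, s10, s11}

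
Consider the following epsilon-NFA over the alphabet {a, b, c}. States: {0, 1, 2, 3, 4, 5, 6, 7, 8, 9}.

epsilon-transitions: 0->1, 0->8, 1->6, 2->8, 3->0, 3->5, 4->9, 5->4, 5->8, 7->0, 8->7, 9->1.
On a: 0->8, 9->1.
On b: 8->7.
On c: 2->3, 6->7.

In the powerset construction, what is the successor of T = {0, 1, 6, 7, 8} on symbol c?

6 on c → {7}.
No c-transition from 0, 1, 7, 8.
Union after reading c: {7}.
Now take the epsilon-closure:
From 7 via epsilon: add 0.
From 0 via epsilon: add 1, 8.
From 1 via epsilon: add 6.
No new states can be added; the closed set is {0, 1, 6, 7, 8}.

{0, 1, 6, 7, 8}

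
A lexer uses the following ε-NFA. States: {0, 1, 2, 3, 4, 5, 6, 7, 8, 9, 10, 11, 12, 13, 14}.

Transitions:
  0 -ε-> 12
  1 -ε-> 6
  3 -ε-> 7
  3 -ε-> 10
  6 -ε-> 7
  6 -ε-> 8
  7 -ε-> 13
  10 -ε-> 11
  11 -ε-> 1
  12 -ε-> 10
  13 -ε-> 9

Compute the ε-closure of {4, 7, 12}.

Start with {4, 7, 12}.
From 7 via ε: add 13.
From 12 via ε: add 10.
From 10 via ε: add 11.
From 13 via ε: add 9.
From 11 via ε: add 1.
From 1 via ε: add 6.
From 6 via ε: add 8.
No new states can be added; the closed set is {1, 4, 6, 7, 8, 9, 10, 11, 12, 13}.

{1, 4, 6, 7, 8, 9, 10, 11, 12, 13}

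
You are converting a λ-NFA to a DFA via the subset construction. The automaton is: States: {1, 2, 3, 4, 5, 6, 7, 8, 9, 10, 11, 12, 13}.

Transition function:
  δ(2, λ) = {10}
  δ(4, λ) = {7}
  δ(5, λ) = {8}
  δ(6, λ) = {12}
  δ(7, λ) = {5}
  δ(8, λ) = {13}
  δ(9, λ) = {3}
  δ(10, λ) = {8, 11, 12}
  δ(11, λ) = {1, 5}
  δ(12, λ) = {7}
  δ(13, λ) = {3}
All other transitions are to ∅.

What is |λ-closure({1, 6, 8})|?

8

Start with {1, 6, 8}.
From 6 via λ: add 12.
From 8 via λ: add 13.
From 12 via λ: add 7.
From 13 via λ: add 3.
From 7 via λ: add 5.
λ-closure = {1, 3, 5, 6, 7, 8, 12, 13}, which has 8 states.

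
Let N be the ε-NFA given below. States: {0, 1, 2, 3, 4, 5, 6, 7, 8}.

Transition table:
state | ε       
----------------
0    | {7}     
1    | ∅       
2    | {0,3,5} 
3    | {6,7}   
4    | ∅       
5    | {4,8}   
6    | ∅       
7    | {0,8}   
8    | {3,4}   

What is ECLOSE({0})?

Start with {0}.
From 0 via ε: add 7.
From 7 via ε: add 8.
From 8 via ε: add 3, 4.
From 3 via ε: add 6.
No new states can be added; the closed set is {0, 3, 4, 6, 7, 8}.

{0, 3, 4, 6, 7, 8}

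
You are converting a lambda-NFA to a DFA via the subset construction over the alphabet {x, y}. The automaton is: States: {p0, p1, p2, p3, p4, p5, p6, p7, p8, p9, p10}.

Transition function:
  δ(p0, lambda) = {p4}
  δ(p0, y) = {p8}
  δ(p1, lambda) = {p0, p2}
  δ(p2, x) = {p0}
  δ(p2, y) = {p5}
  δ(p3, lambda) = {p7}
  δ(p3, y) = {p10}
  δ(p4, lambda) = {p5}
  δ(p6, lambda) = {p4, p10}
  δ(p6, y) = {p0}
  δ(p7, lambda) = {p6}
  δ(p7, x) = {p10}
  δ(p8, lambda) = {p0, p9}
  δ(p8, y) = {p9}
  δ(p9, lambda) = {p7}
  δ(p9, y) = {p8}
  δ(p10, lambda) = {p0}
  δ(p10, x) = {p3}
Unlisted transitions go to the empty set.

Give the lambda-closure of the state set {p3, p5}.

Start with {p3, p5}.
From p3 via lambda: add p7.
From p7 via lambda: add p6.
From p6 via lambda: add p4, p10.
From p10 via lambda: add p0.
No new states can be added; the closed set is {p0, p3, p4, p5, p6, p7, p10}.

{p0, p3, p4, p5, p6, p7, p10}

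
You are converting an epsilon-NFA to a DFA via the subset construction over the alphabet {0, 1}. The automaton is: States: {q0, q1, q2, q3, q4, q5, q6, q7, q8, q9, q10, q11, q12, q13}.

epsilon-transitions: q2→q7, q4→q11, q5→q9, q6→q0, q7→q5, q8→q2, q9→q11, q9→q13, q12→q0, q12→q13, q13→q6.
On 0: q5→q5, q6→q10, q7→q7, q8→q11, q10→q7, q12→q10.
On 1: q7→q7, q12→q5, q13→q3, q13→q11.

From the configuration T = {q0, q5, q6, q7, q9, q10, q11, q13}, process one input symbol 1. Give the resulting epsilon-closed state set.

q7 on 1 → {q7}.
q13 on 1 → {q3, q11}.
No 1-transition from q0, q5, q6, q9, q10, q11.
Union after reading 1: {q3, q7, q11}.
Now take the epsilon-closure:
From q7 via epsilon: add q5.
From q5 via epsilon: add q9.
From q9 via epsilon: add q13.
From q13 via epsilon: add q6.
From q6 via epsilon: add q0.
No new states can be added; the closed set is {q0, q3, q5, q6, q7, q9, q11, q13}.

{q0, q3, q5, q6, q7, q9, q11, q13}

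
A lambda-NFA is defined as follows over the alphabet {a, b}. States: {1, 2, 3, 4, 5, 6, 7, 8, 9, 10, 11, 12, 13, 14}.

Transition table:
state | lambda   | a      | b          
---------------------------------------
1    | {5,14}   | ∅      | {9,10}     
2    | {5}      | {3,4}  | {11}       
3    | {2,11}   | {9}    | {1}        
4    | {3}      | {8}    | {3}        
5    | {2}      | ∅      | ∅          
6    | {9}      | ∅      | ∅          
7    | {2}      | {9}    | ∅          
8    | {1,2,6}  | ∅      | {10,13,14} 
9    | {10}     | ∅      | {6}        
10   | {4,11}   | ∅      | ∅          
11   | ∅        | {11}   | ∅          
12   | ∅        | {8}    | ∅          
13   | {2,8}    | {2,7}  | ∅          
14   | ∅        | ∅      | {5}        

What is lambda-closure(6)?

{2, 3, 4, 5, 6, 9, 10, 11}

Start with {6}.
From 6 via lambda: add 9.
From 9 via lambda: add 10.
From 10 via lambda: add 4, 11.
From 4 via lambda: add 3.
From 3 via lambda: add 2.
From 2 via lambda: add 5.
No new states can be added; the closed set is {2, 3, 4, 5, 6, 9, 10, 11}.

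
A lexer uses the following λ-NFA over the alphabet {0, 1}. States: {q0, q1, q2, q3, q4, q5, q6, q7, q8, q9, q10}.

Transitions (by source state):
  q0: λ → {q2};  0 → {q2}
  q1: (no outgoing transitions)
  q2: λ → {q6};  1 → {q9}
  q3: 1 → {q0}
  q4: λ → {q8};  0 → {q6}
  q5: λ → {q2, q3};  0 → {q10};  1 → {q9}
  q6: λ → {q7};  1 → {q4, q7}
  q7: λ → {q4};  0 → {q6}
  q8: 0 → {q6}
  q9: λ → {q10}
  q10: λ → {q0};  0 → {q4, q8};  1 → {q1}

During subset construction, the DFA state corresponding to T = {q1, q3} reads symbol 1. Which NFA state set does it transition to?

q3 on 1 → {q0}.
No 1-transition from q1.
Union after reading 1: {q0}.
Now take the λ-closure:
From q0 via λ: add q2.
From q2 via λ: add q6.
From q6 via λ: add q7.
From q7 via λ: add q4.
From q4 via λ: add q8.
No new states can be added; the closed set is {q0, q2, q4, q6, q7, q8}.

{q0, q2, q4, q6, q7, q8}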